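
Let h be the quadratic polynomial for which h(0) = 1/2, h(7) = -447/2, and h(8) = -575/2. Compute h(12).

Write h(s) = as^2 + bs + c. Substituting each data point gives a linear system:
  c = 1/2
  49a + 7b + c = -447/2
  64a + 8b + c = -575/2
Solving the system yields a = -4, b = -4, c = 1/2.
So h(s) = -4s² - 4s + 1/2.
Then h(12) = -1247/2.

-1247/2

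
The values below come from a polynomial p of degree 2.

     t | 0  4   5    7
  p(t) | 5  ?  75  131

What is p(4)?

The 3 known points determine the degree-2 polynomial uniquely.
Write p(t) = at^2 + bt + c. Substituting each data point gives a linear system:
  c = 5
  25a + 5b + c = 75
  49a + 7b + c = 131
Solving the system yields a = 2, b = 4, c = 5.
So p(t) = 2t² + 4t + 5.
Then p(4) = 53.

53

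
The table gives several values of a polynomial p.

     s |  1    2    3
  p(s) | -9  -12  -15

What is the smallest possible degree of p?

1

Forward differences of the values at s = 1, 2, 3:
  p  : -9  -12  -15
  Δ  : -3  -3
  Δ^2: 0
The first differences are constant (-3) and nonzero, while all higher differences vanish, so the minimal degree is 1.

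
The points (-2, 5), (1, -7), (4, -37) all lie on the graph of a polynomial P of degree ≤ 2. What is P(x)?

Write P(x) = ax^2 + bx + c. Substituting each data point gives a linear system:
  4a - 2b + c = 5
  a + b + c = -7
  16a + 4b + c = -37
Solving the system yields a = -1, b = -5, c = -1.
So P(x) = -x^2 - 5x - 1.
Check: P(1) = -7. ✓

P(x) = -x^2 - 5x - 1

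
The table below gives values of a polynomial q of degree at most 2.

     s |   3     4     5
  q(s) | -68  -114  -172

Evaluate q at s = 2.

-34

Write q(s) = as^2 + bs + c. Substituting each data point gives a linear system:
  9a + 3b + c = -68
  16a + 4b + c = -114
  25a + 5b + c = -172
Solving the system yields a = -6, b = -4, c = -2.
So q(s) = -6s^2 - 4s - 2.
Then q(2) = -34.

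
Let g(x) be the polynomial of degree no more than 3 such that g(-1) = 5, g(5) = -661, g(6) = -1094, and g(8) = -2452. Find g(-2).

Write g(x) = ax^3 + bx^2 + cx + d. Substituting each data point gives a linear system:
  -a + b - c + d = 5
  125a + 25b + 5c + d = -661
  216a + 36b + 6c + d = -1094
  512a + 64b + 8c + d = -2452
Solving the system yields a = -4, b = -6, c = -3, d = 4.
So g(x) = -4x³ - 6x² - 3x + 4.
Then g(-2) = 18.

18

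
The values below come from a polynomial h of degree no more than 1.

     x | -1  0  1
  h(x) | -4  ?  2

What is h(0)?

On equispaced nodes a degree-1 polynomial has vanishing second forward difference, so
  h(-1) - 2·h(0) + h(1) = 0.
Substituting the known values and solving for h(0):
  -2·h(0) = 2
  h(0) = -1.

-1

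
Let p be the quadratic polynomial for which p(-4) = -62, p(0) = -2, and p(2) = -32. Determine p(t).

Write p(t) = at^2 + bt + c. Substituting each data point gives a linear system:
  16a - 4b + c = -62
  c = -2
  4a + 2b + c = -32
Solving the system yields a = -5, b = -5, c = -2.
So p(t) = -5t^2 - 5t - 2.
Check: p(0) = -2. ✓

p(t) = -5t^2 - 5t - 2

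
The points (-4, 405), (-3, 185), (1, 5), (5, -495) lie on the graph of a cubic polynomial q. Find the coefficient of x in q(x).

0

Write q(x) = ax^3 + bx^2 + cx + d. Substituting each data point gives a linear system:
  -64a + 16b - 4c + d = 405
  -27a + 9b - 3c + d = 185
  a + b + c + d = 5
  125a + 25b + 5c + d = -495
Solving the system yields a = -5, b = 5, c = 0, d = 5.
So q(x) = -5x³ + 5x² + 5.
The coefficient of x is 0.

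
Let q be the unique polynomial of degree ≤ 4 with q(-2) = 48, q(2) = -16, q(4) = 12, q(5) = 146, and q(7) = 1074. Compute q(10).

6096

Write q(u) = au^4 + bu^3 + cu^2 + du + e. Substituting each data point gives a linear system:
  16a - 8b + 4c - 2d + e = 48
  16a + 8b + 4c + 2d + e = -16
  256a + 64b + 16c + 4d + e = 12
  625a + 125b + 25c + 5d + e = 146
  2401a + 343b + 49c + 7d + e = 1074
Solving the system yields a = 1, b = -4, c = 1, d = 0, e = -4.
So q(u) = u⁴ - 4u³ + u² - 4.
Then q(10) = 6096.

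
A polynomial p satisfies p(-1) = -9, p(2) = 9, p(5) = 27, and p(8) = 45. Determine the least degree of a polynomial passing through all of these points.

Forward differences of the values at n = -1, 2, 5, 8:
  p  : -9  9  27  45
  Δ  : 18  18  18
  Δ^2: 0  0
  Δ^3: 0
The first differences are constant (18) and nonzero, while all higher differences vanish, so the minimal degree is 1.

1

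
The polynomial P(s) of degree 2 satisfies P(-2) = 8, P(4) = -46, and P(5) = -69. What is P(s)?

P(s) = -2s^2 - 5s + 6

Write P(s) = as^2 + bs + c. Substituting each data point gives a linear system:
  4a - 2b + c = 8
  16a + 4b + c = -46
  25a + 5b + c = -69
Solving the system yields a = -2, b = -5, c = 6.
So P(s) = -2s^2 - 5s + 6.
Check: P(-2) = 8. ✓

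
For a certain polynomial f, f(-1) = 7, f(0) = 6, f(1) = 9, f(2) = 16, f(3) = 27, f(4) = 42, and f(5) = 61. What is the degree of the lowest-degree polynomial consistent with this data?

Forward differences of the values at t = -1, 0, 1, 2, 3, 4, 5:
  f  : 7  6  9  16  27  42  61
  Δ  : -1  3  7  11  15  19
  Δ^2: 4  4  4  4  4
  Δ^3: 0  0  0  0
  Δ^4: 0  0  0
  Δ^5: 0  0
  Δ^6: 0
The second differences are constant (4) and nonzero, while all higher differences vanish, so the minimal degree is 2.

2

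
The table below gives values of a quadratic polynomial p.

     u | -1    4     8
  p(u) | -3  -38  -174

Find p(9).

Write p(u) = au^2 + bu + c. Substituting each data point gives a linear system:
  a - b + c = -3
  16a + 4b + c = -38
  64a + 8b + c = -174
Solving the system yields a = -3, b = 2, c = 2.
So p(u) = -3u² + 2u + 2.
Then p(9) = -223.

-223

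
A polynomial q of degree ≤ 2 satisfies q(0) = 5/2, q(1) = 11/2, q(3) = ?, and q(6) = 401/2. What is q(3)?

95/2

The 3 known points determine the degree-2 polynomial uniquely.
Write q(u) = au^2 + bu + c. Substituting each data point gives a linear system:
  c = 5/2
  a + b + c = 11/2
  36a + 6b + c = 401/2
Solving the system yields a = 6, b = -3, c = 5/2.
So q(u) = 6u^2 - 3u + 5/2.
Then q(3) = 95/2.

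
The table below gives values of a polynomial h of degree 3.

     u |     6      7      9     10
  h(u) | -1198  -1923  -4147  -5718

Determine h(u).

Using the Lagrange interpolation formula with nodes 6, 7, 9, 10:
  L_0(u) = (u - 7)(u - 9)(u - 10) / -12
  L_1(u) = (u - 6)(u - 9)(u - 10) / 6
  L_2(u) = (u - 6)(u - 7)(u - 10) / -6
  L_3(u) = (u - 6)(u - 7)(u - 9) / 12
Then h(u) = -1198·L_0(u) - 1923·L_1(u) - 4147·L_2(u) - 5718·L_3(u).
Expanding and collecting terms gives h(u) = -6u³ + 3u² - 2u + 2.
Check: h(7) = -1923. ✓

h(u) = -6u^3 + 3u^2 - 2u + 2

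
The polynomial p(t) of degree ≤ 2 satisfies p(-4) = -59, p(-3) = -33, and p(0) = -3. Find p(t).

p(t) = -4t^2 - 2t - 3

Using the Lagrange interpolation formula with nodes -4, -3, 0:
  L_0(t) = (t + 3)t / 4
  L_1(t) = (t + 4)t / -3
  L_2(t) = (t + 4)(t + 3) / 12
Then p(t) = -59·L_0(t) - 33·L_1(t) - 3·L_2(t).
Expanding and collecting terms gives p(t) = -4t^2 - 2t - 3.
Check: p(0) = -3. ✓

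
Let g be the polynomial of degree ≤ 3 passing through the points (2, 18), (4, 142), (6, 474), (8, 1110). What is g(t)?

Write g(t) = at^3 + bt^2 + ct + d. Substituting each data point gives a linear system:
  8a + 4b + 2c + d = 18
  64a + 16b + 4c + d = 142
  216a + 36b + 6c + d = 474
  512a + 64b + 8c + d = 1110
Solving the system yields a = 2, b = 2, c = -6, d = 6.
So g(t) = 2t³ + 2t² - 6t + 6.
Check: g(4) = 142. ✓

g(t) = 2t^3 + 2t^2 - 6t + 6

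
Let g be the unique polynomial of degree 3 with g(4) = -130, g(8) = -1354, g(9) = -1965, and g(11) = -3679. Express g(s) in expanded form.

Using the Lagrange interpolation formula with nodes 4, 8, 9, 11:
  L_0(s) = (s - 8)(s - 9)(s - 11) / -140
  L_1(s) = (s - 4)(s - 9)(s - 11) / 12
  L_2(s) = (s - 4)(s - 8)(s - 11) / -10
  L_3(s) = (s - 4)(s - 8)(s - 9) / 42
Then g(s) = -130·L_0(s) - 1354·L_1(s) - 1965·L_2(s) - 3679·L_3(s).
Expanding and collecting terms gives g(s) = -3s^3 + 2s^2 + 6s + 6.
Check: g(8) = -1354. ✓

g(s) = -3s^3 + 2s^2 + 6s + 6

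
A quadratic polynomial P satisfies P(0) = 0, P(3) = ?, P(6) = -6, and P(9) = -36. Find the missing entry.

6

On equispaced nodes a degree-2 polynomial has vanishing third forward difference, so
  - P(0) + 3·P(3) - 3·P(6) + P(9) = 0.
Substituting the known values and solving for P(3):
  3·P(3) = 18
  P(3) = 6.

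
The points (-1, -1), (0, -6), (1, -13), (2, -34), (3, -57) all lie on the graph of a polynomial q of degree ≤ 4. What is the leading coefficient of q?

1

Write q(t) = at^4 + bt^3 + ct^2 + dt + e. Substituting each data point gives a linear system:
  a - b + c - d + e = -1
  e = -6
  a + b + c + d + e = -13
  16a + 8b + 4c + 2d + e = -34
  81a + 27b + 9c + 3d + e = -57
Solving the system yields a = 1, b = -4, c = -2, d = -2, e = -6.
So q(t) = t^4 - 4t^3 - 2t^2 - 2t - 6.
The leading coefficient is 1.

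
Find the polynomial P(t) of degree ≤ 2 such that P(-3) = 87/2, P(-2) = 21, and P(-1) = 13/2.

P(t) = 4t^2 - (5/2)t

Write P(t) = at^2 + bt + c. Substituting each data point gives a linear system:
  9a - 3b + c = 87/2
  4a - 2b + c = 21
  a - b + c = 13/2
Solving the system yields a = 4, b = -5/2, c = 0.
So P(t) = 4t² - (5/2)t.
Check: P(-2) = 21. ✓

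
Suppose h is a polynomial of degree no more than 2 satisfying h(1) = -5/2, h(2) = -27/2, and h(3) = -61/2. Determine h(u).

h(u) = -3u^2 - 2u + 5/2

Using the Lagrange interpolation formula with nodes 1, 2, 3:
  L_0(u) = (u - 2)(u - 3) / 2
  L_1(u) = (u - 1)(u - 3) / -1
  L_2(u) = (u - 1)(u - 2) / 2
Then h(u) = -5/2·L_0(u) - 27/2·L_1(u) - 61/2·L_2(u).
Expanding and collecting terms gives h(u) = -3u^2 - 2u + 5/2.
Check: h(2) = -27/2. ✓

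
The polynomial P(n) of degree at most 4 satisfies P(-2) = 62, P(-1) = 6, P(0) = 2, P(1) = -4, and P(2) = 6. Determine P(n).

P(n) = 3n^4 - 3n^3 - 4n^2 - 2n + 2

Using the Lagrange interpolation formula with nodes -2, -1, 0, 1, 2:
  L_0(n) = (n + 1)n(n - 1)(n - 2) / 24
  L_1(n) = (n + 2)n(n - 1)(n - 2) / -6
  L_2(n) = (n + 2)(n + 1)(n - 1)(n - 2) / 4
  L_3(n) = (n + 2)(n + 1)n(n - 2) / -6
  L_4(n) = (n + 2)(n + 1)n(n - 1) / 24
Then P(n) = 62·L_0(n) + 6·L_1(n) + 2·L_2(n) - 4·L_3(n) + 6·L_4(n).
Expanding and collecting terms gives P(n) = 3n^4 - 3n^3 - 4n^2 - 2n + 2.
Check: P(-1) = 6. ✓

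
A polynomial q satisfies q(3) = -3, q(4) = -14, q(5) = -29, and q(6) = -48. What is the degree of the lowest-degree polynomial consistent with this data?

Forward differences of the values at u = 3, 4, 5, 6:
  q  : -3  -14  -29  -48
  Δ  : -11  -15  -19
  Δ^2: -4  -4
  Δ^3: 0
The second differences are constant (-4) and nonzero, while all higher differences vanish, so the minimal degree is 2.

2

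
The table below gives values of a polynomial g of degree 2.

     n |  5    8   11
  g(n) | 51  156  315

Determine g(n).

g(n) = 3n^2 - 4n - 4

Write g(n) = an^2 + bn + c. Substituting each data point gives a linear system:
  25a + 5b + c = 51
  64a + 8b + c = 156
  121a + 11b + c = 315
Solving the system yields a = 3, b = -4, c = -4.
So g(n) = 3n^2 - 4n - 4.
Check: g(8) = 156. ✓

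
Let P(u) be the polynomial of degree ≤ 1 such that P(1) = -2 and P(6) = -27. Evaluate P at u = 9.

-42

Write P(u) = au + b. Substituting each data point gives a linear system:
  a + b = -2
  6a + b = -27
Solving the system yields a = -5, b = 3.
So P(u) = -5u + 3.
Then P(9) = -42.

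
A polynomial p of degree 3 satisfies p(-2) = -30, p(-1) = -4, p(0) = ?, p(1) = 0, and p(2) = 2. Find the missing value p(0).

2

On equispaced nodes a degree-3 polynomial has vanishing fourth forward difference, so
  p(-2) - 4·p(-1) + 6·p(0) - 4·p(1) + p(2) = 0.
Substituting the known values and solving for p(0):
  6·p(0) = 12
  p(0) = 2.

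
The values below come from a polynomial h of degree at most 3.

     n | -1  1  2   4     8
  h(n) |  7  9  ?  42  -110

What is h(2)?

The 4 known points determine the degree-3 polynomial uniquely.
Write h(n) = an^3 + bn^2 + cn + d. Substituting each data point gives a linear system:
  -a + b - c + d = 7
  a + b + c + d = 9
  64a + 16b + 4c + d = 42
  512a + 64b + 8c + d = -110
Solving the system yields a = -1, b = 6, c = 2, d = 2.
So h(n) = -n^3 + 6n^2 + 2n + 2.
Then h(2) = 22.

22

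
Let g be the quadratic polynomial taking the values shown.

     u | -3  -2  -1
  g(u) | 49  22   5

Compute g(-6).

190

Using the Lagrange interpolation formula with nodes -3, -2, -1:
  L_0(u) = (u + 2)(u + 1) / 2
  L_1(u) = (u + 3)(u + 1) / -1
  L_2(u) = (u + 3)(u + 2) / 2
Then g(u) = 49·L_0(u) + 22·L_1(u) + 5·L_2(u).
Expanding and collecting terms gives g(u) = 5u^2 - 2u - 2.
Evaluating at u = -6: g(-6) = 190.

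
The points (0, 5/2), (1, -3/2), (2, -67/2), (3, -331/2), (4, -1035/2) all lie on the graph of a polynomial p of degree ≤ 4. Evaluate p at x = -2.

Write p(x) = ax^4 + bx^3 + cx^2 + dx + e. Substituting each data point gives a linear system:
  e = 5/2
  a + b + c + d + e = -3/2
  16a + 8b + 4c + 2d + e = -67/2
  81a + 27b + 9c + 3d + e = -331/2
  256a + 64b + 16c + 4d + e = -1035/2
Solving the system yields a = -2, b = 0, c = 0, d = -2, e = 5/2.
So p(x) = -2x^4 - 2x + 5/2.
Then p(-2) = -51/2.

-51/2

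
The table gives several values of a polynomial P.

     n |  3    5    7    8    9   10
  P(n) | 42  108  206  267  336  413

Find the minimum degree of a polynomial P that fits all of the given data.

Divided differences on the nodes 3, 5, 7, 8, 9, 10:
  order 0: 42  108  206  267  336  413
  order 1: 33  49  61  69  77
  order 2: 4  4  4  4
  order 3: 0  0  0
  order 4: 0  0
  order 5: 0
The order-2 divided differences are all 4 (nonzero) and every higher order vanishes, so the data lies on a polynomial of degree exactly 2.

2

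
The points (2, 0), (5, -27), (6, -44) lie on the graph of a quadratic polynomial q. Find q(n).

q(n) = -2n^2 + 5n - 2

Using the Lagrange interpolation formula with nodes 2, 5, 6:
  L_0(n) = (n - 5)(n - 6) / 12
  L_1(n) = (n - 2)(n - 6) / -3
  L_2(n) = (n - 2)(n - 5) / 4
Then q(n) = 0·L_0(n) - 27·L_1(n) - 44·L_2(n).
Expanding and collecting terms gives q(n) = -2n^2 + 5n - 2.
Check: q(2) = 0. ✓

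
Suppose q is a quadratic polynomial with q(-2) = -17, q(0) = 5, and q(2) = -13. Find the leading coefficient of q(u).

Write q(u) = au^2 + bu + c. Substituting each data point gives a linear system:
  4a - 2b + c = -17
  c = 5
  4a + 2b + c = -13
Solving the system yields a = -5, b = 1, c = 5.
So q(u) = -5u^2 + u + 5.
The leading coefficient is -5.

-5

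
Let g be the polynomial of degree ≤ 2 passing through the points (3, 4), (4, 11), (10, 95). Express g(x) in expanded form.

g(x) = x^2 - 5

Write g(x) = ax^2 + bx + c. Substituting each data point gives a linear system:
  9a + 3b + c = 4
  16a + 4b + c = 11
  100a + 10b + c = 95
Solving the system yields a = 1, b = 0, c = -5.
So g(x) = x^2 - 5.
Check: g(10) = 95. ✓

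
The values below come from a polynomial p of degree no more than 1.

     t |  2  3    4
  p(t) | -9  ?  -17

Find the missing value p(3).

The 2 known points determine the degree-1 polynomial uniquely.
Write p(t) = at + b. Substituting each data point gives a linear system:
  2a + b = -9
  4a + b = -17
Solving the system yields a = -4, b = -1.
So p(t) = -4t - 1.
Then p(3) = -13.

-13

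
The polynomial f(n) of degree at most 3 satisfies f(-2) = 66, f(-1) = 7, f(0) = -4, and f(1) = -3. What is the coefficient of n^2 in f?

Write f(n) = an^3 + bn^2 + cn + d. Substituting each data point gives a linear system:
  -8a + 4b - 2c + d = 66
  -a + b - c + d = 7
  d = -4
  a + b + c + d = -3
Solving the system yields a = -6, b = 6, c = 1, d = -4.
So f(n) = -6n^3 + 6n^2 + n - 4.
The coefficient of n^2 is 6.

6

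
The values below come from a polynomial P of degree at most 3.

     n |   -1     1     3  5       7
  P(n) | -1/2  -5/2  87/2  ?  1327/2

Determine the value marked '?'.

467/2

The 4 known points determine the degree-3 polynomial uniquely.
Write P(n) = an^3 + bn^2 + cn + d. Substituting each data point gives a linear system:
  -a + b - c + d = -1/2
  a + b + c + d = -5/2
  27a + 9b + 3c + d = 87/2
  343a + 49b + 7c + d = 1327/2
Solving the system yields a = 2, b = 0, c = -3, d = -3/2.
So P(n) = 2n^3 - 3n - 3/2.
Then P(5) = 467/2.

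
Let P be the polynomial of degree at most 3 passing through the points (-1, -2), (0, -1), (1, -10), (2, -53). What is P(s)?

P(s) = -4s^3 - 5s^2 - 1

Using the Lagrange interpolation formula with nodes -1, 0, 1, 2:
  L_0(s) = s(s - 1)(s - 2) / -6
  L_1(s) = (s + 1)(s - 1)(s - 2) / 2
  L_2(s) = (s + 1)s(s - 2) / -2
  L_3(s) = (s + 1)s(s - 1) / 6
Then P(s) = -2·L_0(s) - 1·L_1(s) - 10·L_2(s) - 53·L_3(s).
Expanding and collecting terms gives P(s) = -4s³ - 5s² - 1.
Check: P(1) = -10. ✓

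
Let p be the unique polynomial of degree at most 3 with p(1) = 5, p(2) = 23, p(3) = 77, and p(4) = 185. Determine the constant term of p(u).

Write p(u) = au^3 + bu^2 + cu + d. Substituting each data point gives a linear system:
  a + b + c + d = 5
  8a + 4b + 2c + d = 23
  27a + 9b + 3c + d = 77
  64a + 16b + 4c + d = 185
Solving the system yields a = 3, b = 0, c = -3, d = 5.
So p(u) = 3u^3 - 3u + 5.
The constant term is 5.

5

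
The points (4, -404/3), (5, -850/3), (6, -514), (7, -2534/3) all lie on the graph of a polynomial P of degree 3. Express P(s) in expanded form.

Using the Lagrange interpolation formula with nodes 4, 5, 6, 7:
  L_0(s) = (s - 5)(s - 6)(s - 7) / -6
  L_1(s) = (s - 4)(s - 6)(s - 7) / 2
  L_2(s) = (s - 4)(s - 5)(s - 7) / -2
  L_3(s) = (s - 4)(s - 5)(s - 6) / 6
Then P(s) = -404/3·L_0(s) - 850/3·L_1(s) - 514·L_2(s) - 2534/3·L_3(s).
Expanding and collecting terms gives P(s) = -3s³ + 4s² - (5/3)s.
Check: P(6) = -514. ✓

P(s) = -3s^3 + 4s^2 - (5/3)s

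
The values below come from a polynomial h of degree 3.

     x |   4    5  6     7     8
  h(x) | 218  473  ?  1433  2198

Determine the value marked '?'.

868

The 4 known points determine the degree-3 polynomial uniquely.
Write h(x) = ax^3 + bx^2 + cx + d. Substituting each data point gives a linear system:
  64a + 16b + 4c + d = 218
  125a + 25b + 5c + d = 473
  343a + 49b + 7c + d = 1433
  512a + 64b + 8c + d = 2198
Solving the system yields a = 5, b = -5, c = -5, d = -2.
So h(x) = 5x³ - 5x² - 5x - 2.
Then h(6) = 868.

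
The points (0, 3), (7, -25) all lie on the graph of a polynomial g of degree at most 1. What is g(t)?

Write g(t) = at + b. Substituting each data point gives a linear system:
  b = 3
  7a + b = -25
Solving the system yields a = -4, b = 3.
So g(t) = -4t + 3.
Check: g(0) = 3. ✓

g(t) = -4t + 3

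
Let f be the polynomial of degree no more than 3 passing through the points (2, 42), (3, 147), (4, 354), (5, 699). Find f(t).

Write f(t) = at^3 + bt^2 + ct + d. Substituting each data point gives a linear system:
  8a + 4b + 2c + d = 42
  27a + 9b + 3c + d = 147
  64a + 16b + 4c + d = 354
  125a + 25b + 5c + d = 699
Solving the system yields a = 6, b = -3, c = 6, d = -6.
So f(t) = 6t³ - 3t² + 6t - 6.
Check: f(5) = 699. ✓

f(t) = 6t^3 - 3t^2 + 6t - 6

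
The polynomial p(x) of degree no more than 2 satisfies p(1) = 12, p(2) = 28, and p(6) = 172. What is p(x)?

p(x) = 4x^2 + 4x + 4

Using the Lagrange interpolation formula with nodes 1, 2, 6:
  L_0(x) = (x - 2)(x - 6) / 5
  L_1(x) = (x - 1)(x - 6) / -4
  L_2(x) = (x - 1)(x - 2) / 20
Then p(x) = 12·L_0(x) + 28·L_1(x) + 172·L_2(x).
Expanding and collecting terms gives p(x) = 4x^2 + 4x + 4.
Check: p(2) = 28. ✓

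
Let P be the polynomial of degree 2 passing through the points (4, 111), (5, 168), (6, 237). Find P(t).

Write P(t) = at^2 + bt + c. Substituting each data point gives a linear system:
  16a + 4b + c = 111
  25a + 5b + c = 168
  36a + 6b + c = 237
Solving the system yields a = 6, b = 3, c = 3.
So P(t) = 6t² + 3t + 3.
Check: P(6) = 237. ✓

P(t) = 6t^2 + 3t + 3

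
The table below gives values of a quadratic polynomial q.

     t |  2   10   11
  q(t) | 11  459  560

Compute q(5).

Write q(t) = at^2 + bt + c. Substituting each data point gives a linear system:
  4a + 2b + c = 11
  100a + 10b + c = 459
  121a + 11b + c = 560
Solving the system yields a = 5, b = -4, c = -1.
So q(t) = 5t^2 - 4t - 1.
Then q(5) = 104.

104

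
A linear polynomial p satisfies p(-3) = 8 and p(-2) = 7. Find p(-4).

Using the Lagrange interpolation formula with nodes -3, -2:
  L_0(u) = (u + 2) / -1
  L_1(u) = (u + 3) / 1
Then p(u) = 8·L_0(u) + 7·L_1(u).
Expanding and collecting terms gives p(u) = -u + 5.
Evaluating at u = -4: p(-4) = 9.

9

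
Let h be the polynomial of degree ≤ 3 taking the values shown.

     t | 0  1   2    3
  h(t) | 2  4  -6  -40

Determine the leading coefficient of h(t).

-2

Write h(t) = at^3 + bt^2 + ct + d. Substituting each data point gives a linear system:
  d = 2
  a + b + c + d = 4
  8a + 4b + 2c + d = -6
  27a + 9b + 3c + d = -40
Solving the system yields a = -2, b = 0, c = 4, d = 2.
So h(t) = -2t³ + 4t + 2.
The leading coefficient is -2.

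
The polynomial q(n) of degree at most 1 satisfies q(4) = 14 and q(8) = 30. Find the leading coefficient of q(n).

Write q(n) = an + b. Substituting each data point gives a linear system:
  4a + b = 14
  8a + b = 30
Solving the system yields a = 4, b = -2.
So q(n) = 4n - 2.
The leading coefficient is 4.

4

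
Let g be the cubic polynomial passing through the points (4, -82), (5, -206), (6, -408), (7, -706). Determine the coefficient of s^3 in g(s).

-3

Write g(s) = as^3 + bs^2 + cs + d. Substituting each data point gives a linear system:
  64a + 16b + 4c + d = -82
  125a + 25b + 5c + d = -206
  216a + 36b + 6c + d = -408
  343a + 49b + 7c + d = -706
Solving the system yields a = -3, b = 6, c = 5, d = -6.
So g(s) = -3s³ + 6s² + 5s - 6.
The leading coefficient is -3.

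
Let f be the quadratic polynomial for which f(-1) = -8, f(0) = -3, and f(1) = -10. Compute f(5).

Using the Lagrange interpolation formula with nodes -1, 0, 1:
  L_0(s) = s(s - 1) / 2
  L_1(s) = (s + 1)(s - 1) / -1
  L_2(s) = (s + 1)s / 2
Then f(s) = -8·L_0(s) - 3·L_1(s) - 10·L_2(s).
Expanding and collecting terms gives f(s) = -6s^2 - s - 3.
Evaluating at s = 5: f(5) = -158.

-158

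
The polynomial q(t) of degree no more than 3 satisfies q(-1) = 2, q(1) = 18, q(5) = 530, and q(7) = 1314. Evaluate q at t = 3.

Using the Lagrange interpolation formula with nodes -1, 1, 5, 7:
  L_0(t) = (t - 1)(t - 5)(t - 7) / -96
  L_1(t) = (t + 1)(t - 5)(t - 7) / 48
  L_2(t) = (t + 1)(t - 1)(t - 7) / -48
  L_3(t) = (t + 1)(t - 1)(t - 5) / 96
Then q(t) = 2·L_0(t) + 18·L_1(t) + 530·L_2(t) + 1314·L_3(t).
Expanding and collecting terms gives q(t) = 3t³ + 5t² + 5t + 5.
Evaluating at t = 3: q(3) = 146.

146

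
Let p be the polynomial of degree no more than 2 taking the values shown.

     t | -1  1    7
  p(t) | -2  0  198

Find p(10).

Using the Lagrange interpolation formula with nodes -1, 1, 7:
  L_0(t) = (t - 1)(t - 7) / 16
  L_1(t) = (t + 1)(t - 7) / -12
  L_2(t) = (t + 1)(t - 1) / 48
Then p(t) = -2·L_0(t) + 0·L_1(t) + 198·L_2(t).
Expanding and collecting terms gives p(t) = 4t^2 + t - 5.
Evaluating at t = 10: p(10) = 405.

405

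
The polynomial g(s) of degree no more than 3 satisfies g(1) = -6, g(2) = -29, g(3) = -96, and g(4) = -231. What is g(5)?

Using the Lagrange interpolation formula with nodes 1, 2, 3, 4:
  L_0(s) = (s - 2)(s - 3)(s - 4) / -6
  L_1(s) = (s - 1)(s - 3)(s - 4) / 2
  L_2(s) = (s - 1)(s - 2)(s - 4) / -2
  L_3(s) = (s - 1)(s - 2)(s - 3) / 6
Then g(s) = -6·L_0(s) - 29·L_1(s) - 96·L_2(s) - 231·L_3(s).
Expanding and collecting terms gives g(s) = -4s³ + 2s² - s - 3.
Evaluating at s = 5: g(5) = -458.

-458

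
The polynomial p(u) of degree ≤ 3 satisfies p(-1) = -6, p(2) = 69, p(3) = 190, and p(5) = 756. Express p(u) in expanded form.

Write p(u) = au^3 + bu^2 + cu + d. Substituting each data point gives a linear system:
  -a + b - c + d = -6
  8a + 4b + 2c + d = 69
  27a + 9b + 3c + d = 190
  125a + 25b + 5c + d = 756
Solving the system yields a = 5, b = 4, c = 6, d = 1.
So p(u) = 5u^3 + 4u^2 + 6u + 1.
Check: p(5) = 756. ✓

p(u) = 5u^3 + 4u^2 + 6u + 1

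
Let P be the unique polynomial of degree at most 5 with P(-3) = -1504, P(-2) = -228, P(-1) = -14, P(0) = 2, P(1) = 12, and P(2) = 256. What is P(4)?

Write P(u) = au^5 + bu^4 + cu^3 + du^2 + eu + k. Substituting each data point gives a linear system:
  -243a + 81b - 27c + 9d - 3e + k = -1504
  -32a + 16b - 8c + 4d - 2e + k = -228
  -a + b - c + d - e + k = -14
  k = 2
  a + b + c + d + e + k = 12
  32a + 16b + 8c + 4d + 2e + k = 256
Solving the system yields a = 6, b = 2, c = 6, d = -5, e = 1, k = 2.
So P(u) = 6u^5 + 2u^4 + 6u^3 - 5u^2 + u + 2.
Then P(4) = 6966.

6966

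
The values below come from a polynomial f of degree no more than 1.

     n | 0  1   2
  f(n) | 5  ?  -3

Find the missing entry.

1

On equispaced nodes a degree-1 polynomial has vanishing second forward difference, so
  f(0) - 2·f(1) + f(2) = 0.
Substituting the known values and solving for f(1):
  -2·f(1) = -2
  f(1) = 1.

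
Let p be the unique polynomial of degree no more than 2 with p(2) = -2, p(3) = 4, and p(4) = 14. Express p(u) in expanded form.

Write p(u) = au^2 + bu + c. Substituting each data point gives a linear system:
  4a + 2b + c = -2
  9a + 3b + c = 4
  16a + 4b + c = 14
Solving the system yields a = 2, b = -4, c = -2.
So p(u) = 2u² - 4u - 2.
Check: p(2) = -2. ✓

p(u) = 2u^2 - 4u - 2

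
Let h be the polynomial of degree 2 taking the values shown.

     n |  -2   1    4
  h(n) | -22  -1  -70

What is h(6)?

-166

Using the Lagrange interpolation formula with nodes -2, 1, 4:
  L_0(n) = (n - 1)(n - 4) / 18
  L_1(n) = (n + 2)(n - 4) / -9
  L_2(n) = (n + 2)(n - 1) / 18
Then h(n) = -22·L_0(n) - 1·L_1(n) - 70·L_2(n).
Expanding and collecting terms gives h(n) = -5n² + 2n + 2.
Evaluating at n = 6: h(6) = -166.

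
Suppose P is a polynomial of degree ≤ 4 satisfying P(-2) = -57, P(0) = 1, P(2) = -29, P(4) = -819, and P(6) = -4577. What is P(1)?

Forward differences of the values at t = -2, 0, 2, 4, 6:
  P  : -57  1  -29  -819  -4577
  Δ  : 58  -30  -790  -3758
  Δ^2: -88  -760  -2968
  Δ^3: -672  -2208
  Δ^4: -1536
The fourth differences are constant, confirming degree 4.
Interpolating (Newton forward form) and evaluating at t = 1 gives P(1) = 3.

3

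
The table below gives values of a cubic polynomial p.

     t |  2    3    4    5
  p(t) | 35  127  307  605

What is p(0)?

Write p(t) = at^3 + bt^2 + ct + d. Substituting each data point gives a linear system:
  8a + 4b + 2c + d = 35
  27a + 9b + 3c + d = 127
  64a + 16b + 4c + d = 307
  125a + 25b + 5c + d = 605
Solving the system yields a = 5, b = -1, c = 2, d = -5.
So p(t) = 5t^3 - t^2 + 2t - 5.
Then p(0) = -5.

-5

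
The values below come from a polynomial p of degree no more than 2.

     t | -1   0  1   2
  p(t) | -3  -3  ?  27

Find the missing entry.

7

On equispaced nodes a degree-2 polynomial has vanishing third forward difference, so
  - p(-1) + 3·p(0) - 3·p(1) + p(2) = 0.
Substituting the known values and solving for p(1):
  -3·p(1) = -21
  p(1) = 7.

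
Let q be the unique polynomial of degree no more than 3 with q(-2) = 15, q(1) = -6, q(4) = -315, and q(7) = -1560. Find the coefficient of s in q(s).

Write q(s) = as^3 + bs^2 + cs + d. Substituting each data point gives a linear system:
  -8a + 4b - 2c + d = 15
  a + b + c + d = -6
  64a + 16b + 4c + d = -315
  343a + 49b + 7c + d = -1560
Solving the system yields a = -4, b = -4, c = 1, d = 1.
So q(s) = -4s^3 - 4s^2 + s + 1.
The coefficient of s is 1.

1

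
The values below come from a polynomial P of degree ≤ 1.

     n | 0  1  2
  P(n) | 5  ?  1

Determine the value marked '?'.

3

On equispaced nodes a degree-1 polynomial has vanishing second forward difference, so
  P(0) - 2·P(1) + P(2) = 0.
Substituting the known values and solving for P(1):
  -2·P(1) = -6
  P(1) = 3.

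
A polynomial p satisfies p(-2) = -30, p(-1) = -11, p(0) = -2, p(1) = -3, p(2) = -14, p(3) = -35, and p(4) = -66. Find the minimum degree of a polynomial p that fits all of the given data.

Forward differences of the values at t = -2, -1, 0, 1, 2, 3, 4:
  p  : -30  -11  -2  -3  -14  -35  -66
  Δ  : 19  9  -1  -11  -21  -31
  Δ^2: -10  -10  -10  -10  -10
  Δ^3: 0  0  0  0
  Δ^4: 0  0  0
  Δ^5: 0  0
  Δ^6: 0
The second differences are constant (-10) and nonzero, while all higher differences vanish, so the minimal degree is 2.

2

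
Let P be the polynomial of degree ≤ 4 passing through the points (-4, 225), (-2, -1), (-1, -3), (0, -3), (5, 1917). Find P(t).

Write P(t) = at^4 + bt^3 + ct^2 + dt + e. Substituting each data point gives a linear system:
  256a - 64b + 16c - 4d + e = 225
  16a - 8b + 4c - 2d + e = -1
  a - b + c - d + e = -3
  e = -3
  625a + 125b + 25c + 5d + e = 1917
Solving the system yields a = 2, b = 5, c = 2, d = -1, e = -3.
So P(t) = 2t^4 + 5t^3 + 2t^2 - t - 3.
Check: P(5) = 1917. ✓

P(t) = 2t^4 + 5t^3 + 2t^2 - t - 3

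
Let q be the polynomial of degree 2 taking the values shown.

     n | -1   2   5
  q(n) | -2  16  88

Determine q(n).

Using the Lagrange interpolation formula with nodes -1, 2, 5:
  L_0(n) = (n - 2)(n - 5) / 18
  L_1(n) = (n + 1)(n - 5) / -9
  L_2(n) = (n + 1)(n - 2) / 18
Then q(n) = -2·L_0(n) + 16·L_1(n) + 88·L_2(n).
Expanding and collecting terms gives q(n) = 3n² + 3n - 2.
Check: q(-1) = -2. ✓

q(n) = 3n^2 + 3n - 2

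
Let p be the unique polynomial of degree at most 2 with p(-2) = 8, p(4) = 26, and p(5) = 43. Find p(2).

Write p(t) = at^2 + bt + c. Substituting each data point gives a linear system:
  4a - 2b + c = 8
  16a + 4b + c = 26
  25a + 5b + c = 43
Solving the system yields a = 2, b = -1, c = -2.
So p(t) = 2t² - t - 2.
Then p(2) = 4.

4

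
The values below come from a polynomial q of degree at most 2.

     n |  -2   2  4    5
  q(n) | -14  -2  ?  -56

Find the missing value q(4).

-32

The 3 known points determine the degree-2 polynomial uniquely.
Write q(n) = an^2 + bn + c. Substituting each data point gives a linear system:
  4a - 2b + c = -14
  4a + 2b + c = -2
  25a + 5b + c = -56
Solving the system yields a = -3, b = 3, c = 4.
So q(n) = -3n^2 + 3n + 4.
Then q(4) = -32.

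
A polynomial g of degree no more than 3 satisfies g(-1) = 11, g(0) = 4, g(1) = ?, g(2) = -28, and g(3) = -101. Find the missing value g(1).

-1

The 4 known points determine the degree-3 polynomial uniquely.
Write g(n) = an^3 + bn^2 + cn + d. Substituting each data point gives a linear system:
  -a + b - c + d = 11
  d = 4
  8a + 4b + 2c + d = -28
  27a + 9b + 3c + d = -101
Solving the system yields a = -4, b = 1, c = -2, d = 4.
So g(n) = -4n³ + n² - 2n + 4.
Then g(1) = -1.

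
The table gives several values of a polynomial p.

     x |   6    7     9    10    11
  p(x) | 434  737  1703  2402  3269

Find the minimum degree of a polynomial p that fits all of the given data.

Divided differences on the nodes 6, 7, 9, 10, 11:
  order 0: 434  737  1703  2402  3269
  order 1: 303  483  699  867
  order 2: 60  72  84
  order 3: 3  3
  order 4: 0
The order-3 divided differences are all 3 (nonzero) and every higher order vanishes, so the data lies on a polynomial of degree exactly 3.

3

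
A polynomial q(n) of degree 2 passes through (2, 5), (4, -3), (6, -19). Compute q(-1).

Using the Lagrange interpolation formula with nodes 2, 4, 6:
  L_0(n) = (n - 4)(n - 6) / 8
  L_1(n) = (n - 2)(n - 6) / -4
  L_2(n) = (n - 2)(n - 4) / 8
Then q(n) = 5·L_0(n) - 3·L_1(n) - 19·L_2(n).
Expanding and collecting terms gives q(n) = -n^2 + 2n + 5.
Evaluating at n = -1: q(-1) = 2.

2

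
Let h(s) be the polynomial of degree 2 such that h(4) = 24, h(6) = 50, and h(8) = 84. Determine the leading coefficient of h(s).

Write h(s) = as^2 + bs + c. Substituting each data point gives a linear system:
  16a + 4b + c = 24
  36a + 6b + c = 50
  64a + 8b + c = 84
Solving the system yields a = 1, b = 3, c = -4.
So h(s) = s^2 + 3s - 4.
The leading coefficient is 1.

1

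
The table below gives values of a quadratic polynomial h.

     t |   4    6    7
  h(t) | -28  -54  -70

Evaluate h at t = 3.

Using the Lagrange interpolation formula with nodes 4, 6, 7:
  L_0(t) = (t - 6)(t - 7) / 6
  L_1(t) = (t - 4)(t - 7) / -2
  L_2(t) = (t - 4)(t - 6) / 3
Then h(t) = -28·L_0(t) - 54·L_1(t) - 70·L_2(t).
Expanding and collecting terms gives h(t) = -t^2 - 3t.
Evaluating at t = 3: h(3) = -18.

-18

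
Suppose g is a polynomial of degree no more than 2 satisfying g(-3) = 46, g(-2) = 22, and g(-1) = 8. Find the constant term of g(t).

Write g(t) = at^2 + bt + c. Substituting each data point gives a linear system:
  9a - 3b + c = 46
  4a - 2b + c = 22
  a - b + c = 8
Solving the system yields a = 5, b = 1, c = 4.
So g(t) = 5t^2 + t + 4.
The constant term is 4.

4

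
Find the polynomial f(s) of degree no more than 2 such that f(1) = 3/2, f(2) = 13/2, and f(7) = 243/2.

Write f(s) = as^2 + bs + c. Substituting each data point gives a linear system:
  a + b + c = 3/2
  4a + 2b + c = 13/2
  49a + 7b + c = 243/2
Solving the system yields a = 3, b = -4, c = 5/2.
So f(s) = 3s^2 - 4s + 5/2.
Check: f(2) = 13/2. ✓

f(s) = 3s^2 - 4s + 5/2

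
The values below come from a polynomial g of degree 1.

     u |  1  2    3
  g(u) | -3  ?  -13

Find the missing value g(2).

-8

On equispaced nodes a degree-1 polynomial has vanishing second forward difference, so
  g(1) - 2·g(2) + g(3) = 0.
Substituting the known values and solving for g(2):
  -2·g(2) = 16
  g(2) = -8.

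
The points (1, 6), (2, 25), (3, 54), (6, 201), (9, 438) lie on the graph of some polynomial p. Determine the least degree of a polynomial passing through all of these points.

2

Divided differences on the nodes 1, 2, 3, 6, 9:
  order 0: 6  25  54  201  438
  order 1: 19  29  49  79
  order 2: 5  5  5
  order 3: 0  0
  order 4: 0
The order-2 divided differences are all 5 (nonzero) and every higher order vanishes, so the data lies on a polynomial of degree exactly 2.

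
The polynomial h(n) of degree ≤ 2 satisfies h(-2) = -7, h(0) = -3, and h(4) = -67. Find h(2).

-23

Using the Lagrange interpolation formula with nodes -2, 0, 4:
  L_0(n) = n(n - 4) / 12
  L_1(n) = (n + 2)(n - 4) / -8
  L_2(n) = (n + 2)n / 24
Then h(n) = -7·L_0(n) - 3·L_1(n) - 67·L_2(n).
Expanding and collecting terms gives h(n) = -3n^2 - 4n - 3.
Evaluating at n = 2: h(2) = -23.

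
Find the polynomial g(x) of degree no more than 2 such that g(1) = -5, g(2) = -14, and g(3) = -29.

Write g(x) = ax^2 + bx + c. Substituting each data point gives a linear system:
  a + b + c = -5
  4a + 2b + c = -14
  9a + 3b + c = -29
Solving the system yields a = -3, b = 0, c = -2.
So g(x) = -3x² - 2.
Check: g(1) = -5. ✓

g(x) = -3x^2 - 2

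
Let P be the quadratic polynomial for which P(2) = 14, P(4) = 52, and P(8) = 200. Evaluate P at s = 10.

310

Write P(s) = as^2 + bs + c. Substituting each data point gives a linear system:
  4a + 2b + c = 14
  16a + 4b + c = 52
  64a + 8b + c = 200
Solving the system yields a = 3, b = 1, c = 0.
So P(s) = 3s² + s.
Then P(10) = 310.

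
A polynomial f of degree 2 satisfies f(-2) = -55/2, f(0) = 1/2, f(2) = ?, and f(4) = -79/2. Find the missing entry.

The 3 known points determine the degree-2 polynomial uniquely.
Write f(s) = as^2 + bs + c. Substituting each data point gives a linear system:
  4a - 2b + c = -55/2
  c = 1/2
  16a + 4b + c = -79/2
Solving the system yields a = -4, b = 6, c = 1/2.
So f(s) = -4s^2 + 6s + 1/2.
Then f(2) = -7/2.

-7/2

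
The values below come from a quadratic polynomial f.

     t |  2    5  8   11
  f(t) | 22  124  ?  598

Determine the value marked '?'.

The 3 known points determine the degree-2 polynomial uniquely.
Write f(t) = at^2 + bt + c. Substituting each data point gives a linear system:
  4a + 2b + c = 22
  25a + 5b + c = 124
  121a + 11b + c = 598
Solving the system yields a = 5, b = -1, c = 4.
So f(t) = 5t^2 - t + 4.
Then f(8) = 316.

316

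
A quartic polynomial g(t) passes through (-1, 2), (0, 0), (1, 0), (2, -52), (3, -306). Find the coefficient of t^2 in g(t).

5

Write g(t) = at^4 + bt^3 + ct^2 + dt + e. Substituting each data point gives a linear system:
  a - b + c - d + e = 2
  e = 0
  a + b + c + d + e = 0
  16a + 8b + 4c + 2d + e = -52
  81a + 27b + 9c + 3d + e = -306
Solving the system yields a = -4, b = -1, c = 5, d = 0, e = 0.
So g(t) = -4t^4 - t^3 + 5t^2.
The coefficient of t^2 is 5.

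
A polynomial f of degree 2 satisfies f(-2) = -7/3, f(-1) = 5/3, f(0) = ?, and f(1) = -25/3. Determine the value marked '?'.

On equispaced nodes a degree-2 polynomial has vanishing third forward difference, so
  - f(-2) + 3·f(-1) - 3·f(0) + f(1) = 0.
Substituting the known values and solving for f(0):
  -3·f(0) = 1
  f(0) = -1/3.

-1/3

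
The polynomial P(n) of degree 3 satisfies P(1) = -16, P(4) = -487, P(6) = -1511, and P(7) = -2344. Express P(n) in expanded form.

Using the Lagrange interpolation formula with nodes 1, 4, 6, 7:
  L_0(n) = (n - 4)(n - 6)(n - 7) / -90
  L_1(n) = (n - 1)(n - 6)(n - 7) / 18
  L_2(n) = (n - 1)(n - 4)(n - 7) / -10
  L_3(n) = (n - 1)(n - 4)(n - 6) / 18
Then P(n) = -16·L_0(n) - 487·L_1(n) - 1511·L_2(n) - 2344·L_3(n).
Expanding and collecting terms gives P(n) = -6n³ - 5n² - 6n + 1.
Check: P(6) = -1511. ✓

P(n) = -6n^3 - 5n^2 - 6n + 1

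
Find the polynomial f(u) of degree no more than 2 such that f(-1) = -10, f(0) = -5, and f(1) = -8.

f(u) = -4u^2 + u - 5

Write f(u) = au^2 + bu + c. Substituting each data point gives a linear system:
  a - b + c = -10
  c = -5
  a + b + c = -8
Solving the system yields a = -4, b = 1, c = -5.
So f(u) = -4u² + u - 5.
Check: f(1) = -8. ✓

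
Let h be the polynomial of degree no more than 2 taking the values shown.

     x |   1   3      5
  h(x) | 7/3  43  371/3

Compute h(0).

-3

Write h(x) = ax^2 + bx + c. Substituting each data point gives a linear system:
  a + b + c = 7/3
  9a + 3b + c = 43
  25a + 5b + c = 371/3
Solving the system yields a = 5, b = 1/3, c = -3.
So h(x) = 5x^2 + (1/3)x - 3.
Then h(0) = -3.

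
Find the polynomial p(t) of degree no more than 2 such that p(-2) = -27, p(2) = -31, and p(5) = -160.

Using the Lagrange interpolation formula with nodes -2, 2, 5:
  L_0(t) = (t - 2)(t - 5) / 28
  L_1(t) = (t + 2)(t - 5) / -12
  L_2(t) = (t + 2)(t - 2) / 21
Then p(t) = -27·L_0(t) - 31·L_1(t) - 160·L_2(t).
Expanding and collecting terms gives p(t) = -6t^2 - t - 5.
Check: p(2) = -31. ✓

p(t) = -6t^2 - t - 5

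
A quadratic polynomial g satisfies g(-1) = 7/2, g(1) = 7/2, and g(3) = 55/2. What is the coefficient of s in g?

0

Write g(s) = as^2 + bs + c. Substituting each data point gives a linear system:
  a - b + c = 7/2
  a + b + c = 7/2
  9a + 3b + c = 55/2
Solving the system yields a = 3, b = 0, c = 1/2.
So g(s) = 3s^2 + 1/2.
The coefficient of s is 0.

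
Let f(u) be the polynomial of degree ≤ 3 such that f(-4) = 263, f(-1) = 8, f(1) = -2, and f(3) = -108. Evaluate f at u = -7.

1382

Using the Lagrange interpolation formula with nodes -4, -1, 1, 3:
  L_0(u) = (u + 1)(u - 1)(u - 3) / -105
  L_1(u) = (u + 4)(u - 1)(u - 3) / 24
  L_2(u) = (u + 4)(u + 1)(u - 3) / -20
  L_3(u) = (u + 4)(u + 1)(u - 1) / 56
Then f(u) = 263·L_0(u) + 8·L_1(u) - 2·L_2(u) - 108·L_3(u).
Expanding and collecting terms gives f(u) = -4u^3 - u + 3.
Evaluating at u = -7: f(-7) = 1382.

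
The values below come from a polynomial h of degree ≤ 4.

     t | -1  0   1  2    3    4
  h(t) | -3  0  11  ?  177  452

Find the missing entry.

54

The 5 known points determine the degree-4 polynomial uniquely.
Write h(t) = at^4 + bt^3 + ct^2 + dt + e. Substituting each data point gives a linear system:
  a - b + c - d + e = -3
  e = 0
  a + b + c + d + e = 11
  81a + 27b + 9c + 3d + e = 177
  256a + 64b + 16c + 4d + e = 452
Solving the system yields a = 1, b = 2, c = 3, d = 5, e = 0.
So h(t) = t^4 + 2t^3 + 3t^2 + 5t.
Then h(2) = 54.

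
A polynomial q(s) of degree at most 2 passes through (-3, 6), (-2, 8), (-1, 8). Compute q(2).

Forward differences of the values at s = -3, -2, -1:
  q  : 6  8  8
  Δ  : 2  0
  Δ^2: -2
The second differences are constant, confirming degree 2.
Interpolating (Newton forward form) and evaluating at s = 2 gives q(2) = -4.

-4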